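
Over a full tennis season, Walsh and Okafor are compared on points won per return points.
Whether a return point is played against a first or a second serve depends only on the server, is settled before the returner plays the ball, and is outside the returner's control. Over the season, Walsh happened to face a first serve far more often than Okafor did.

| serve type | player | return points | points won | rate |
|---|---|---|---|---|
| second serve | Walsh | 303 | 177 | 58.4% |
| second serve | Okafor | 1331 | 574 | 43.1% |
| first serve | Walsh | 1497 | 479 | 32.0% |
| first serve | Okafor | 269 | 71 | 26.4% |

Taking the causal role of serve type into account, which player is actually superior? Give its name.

Walsh

The stratified and pooled comparisons disagree (Walsh wins within each serve type; Okafor wins overall), so the answer turns on the causal role of serve type.
Here serve type is a common cause — it drives both which player a case falls under and the outcome. The crude comparison mixes populations; the stratum-specific rates are the causally relevant ones.
Within each level — second serve: 58.4% vs 43.1%; first serve: 32.0% vs 26.4% — Walsh is higher every time.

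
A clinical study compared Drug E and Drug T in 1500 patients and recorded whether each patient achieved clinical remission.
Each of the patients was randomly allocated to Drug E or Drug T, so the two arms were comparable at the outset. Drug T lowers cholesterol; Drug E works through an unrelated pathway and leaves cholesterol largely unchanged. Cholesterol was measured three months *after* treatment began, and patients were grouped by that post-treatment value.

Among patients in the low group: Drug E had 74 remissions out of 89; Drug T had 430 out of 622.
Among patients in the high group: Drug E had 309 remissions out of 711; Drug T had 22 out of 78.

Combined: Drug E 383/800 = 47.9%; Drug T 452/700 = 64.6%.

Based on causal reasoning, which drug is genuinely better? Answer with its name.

Drug T

Cholesterol lies on the pathway drug → cholesterol → outcome, so adjusting for it blocks the indirect effect. For the total causal effect of drug, use the unadjusted pooled rates.
Pooled: Drug E 47.9% vs Drug T 64.6%; Drug T is higher overall.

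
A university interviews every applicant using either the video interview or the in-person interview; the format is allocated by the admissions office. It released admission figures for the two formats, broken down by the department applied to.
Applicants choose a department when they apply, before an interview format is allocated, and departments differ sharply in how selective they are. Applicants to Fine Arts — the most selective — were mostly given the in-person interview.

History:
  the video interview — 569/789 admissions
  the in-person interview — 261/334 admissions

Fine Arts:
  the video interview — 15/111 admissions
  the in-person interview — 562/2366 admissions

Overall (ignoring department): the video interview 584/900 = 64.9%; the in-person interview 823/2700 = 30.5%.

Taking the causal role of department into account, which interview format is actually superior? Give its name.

Since department is a pre-existing factor (not a product of the interview format) and it affects the outcome on its own, it is a confounder. The stratified rates, not the pooled rate, identify the causal effect.
Within each level — History: 72.1% vs 78.1%; Fine Arts: 13.5% vs 23.8% — the in-person interview is higher every time.

the in-person interview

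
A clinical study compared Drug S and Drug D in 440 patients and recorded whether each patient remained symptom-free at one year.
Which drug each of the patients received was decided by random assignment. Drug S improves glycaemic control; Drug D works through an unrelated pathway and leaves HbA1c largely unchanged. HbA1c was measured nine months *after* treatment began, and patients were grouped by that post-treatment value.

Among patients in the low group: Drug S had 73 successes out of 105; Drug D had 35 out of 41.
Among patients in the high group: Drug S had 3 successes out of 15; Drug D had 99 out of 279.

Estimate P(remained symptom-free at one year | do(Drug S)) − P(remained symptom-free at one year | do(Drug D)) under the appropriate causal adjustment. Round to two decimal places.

+0.21

Drug D is higher inside every HbA1c stratum but Drug S is higher in aggregate. Whether to stratify depends on how HbA1c relates to the drug.
HbA1c here is a post-treatment variable shaped by the drug; conditioning on it would introduce bias rather than remove it. The overall comparison is the causal one.
The causal difference is the pooled difference: 0.633 − 0.419 = +0.215.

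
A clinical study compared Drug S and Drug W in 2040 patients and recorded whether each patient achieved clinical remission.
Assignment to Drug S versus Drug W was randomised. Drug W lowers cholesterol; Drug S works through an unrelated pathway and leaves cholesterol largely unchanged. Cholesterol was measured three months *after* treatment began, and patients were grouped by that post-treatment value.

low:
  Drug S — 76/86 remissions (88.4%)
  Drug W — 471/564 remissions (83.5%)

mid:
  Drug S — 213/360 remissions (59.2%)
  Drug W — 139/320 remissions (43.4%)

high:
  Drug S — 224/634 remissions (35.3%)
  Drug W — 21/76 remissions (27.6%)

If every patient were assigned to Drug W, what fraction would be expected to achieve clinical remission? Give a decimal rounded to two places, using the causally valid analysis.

Stratifying would compare drugs among patients the drugs themselves sorted into cholesterol groups — a form of selection on an intermediate. The unconditioned pooled rates give the total causal effect.
So P(outcome | do(Drug W)) is just the pooled rate for Drug W: 631/960 = 0.657.

0.66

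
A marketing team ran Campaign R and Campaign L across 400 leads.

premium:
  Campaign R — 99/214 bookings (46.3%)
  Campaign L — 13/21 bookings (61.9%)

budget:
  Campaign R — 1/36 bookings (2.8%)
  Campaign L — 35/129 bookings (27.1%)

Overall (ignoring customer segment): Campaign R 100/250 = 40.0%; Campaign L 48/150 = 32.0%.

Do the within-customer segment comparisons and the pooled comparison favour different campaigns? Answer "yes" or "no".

yes

Within each customer segment level (premium 46.3% vs 61.9%; budget 2.8% vs 27.1%), Campaign L has the higher rate every time. Pooled: 40.0% vs 32.0% — Campaign R has the higher rate overall. The two comparisons disagree.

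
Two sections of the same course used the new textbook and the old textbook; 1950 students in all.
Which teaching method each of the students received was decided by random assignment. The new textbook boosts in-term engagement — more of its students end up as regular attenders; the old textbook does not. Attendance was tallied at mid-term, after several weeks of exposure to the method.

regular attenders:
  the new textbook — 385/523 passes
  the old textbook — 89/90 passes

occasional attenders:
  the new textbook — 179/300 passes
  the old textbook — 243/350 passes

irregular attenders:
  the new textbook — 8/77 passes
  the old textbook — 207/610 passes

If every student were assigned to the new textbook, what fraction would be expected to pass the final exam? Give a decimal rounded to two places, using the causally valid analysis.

0.64

The stratified and pooled comparisons disagree (the old textbook wins within each mid-term attendance; the new textbook wins overall), so the answer turns on the causal role of mid-term attendance.
The distribution of mid-term attendance is itself part of what the teaching method does — it is an intermediate outcome. Holding it fixed would remove that part of the effect; the total effect is the pooled difference.
So P(outcome | do(the new textbook)) is just the pooled rate for the new textbook: 572/900 = 0.636.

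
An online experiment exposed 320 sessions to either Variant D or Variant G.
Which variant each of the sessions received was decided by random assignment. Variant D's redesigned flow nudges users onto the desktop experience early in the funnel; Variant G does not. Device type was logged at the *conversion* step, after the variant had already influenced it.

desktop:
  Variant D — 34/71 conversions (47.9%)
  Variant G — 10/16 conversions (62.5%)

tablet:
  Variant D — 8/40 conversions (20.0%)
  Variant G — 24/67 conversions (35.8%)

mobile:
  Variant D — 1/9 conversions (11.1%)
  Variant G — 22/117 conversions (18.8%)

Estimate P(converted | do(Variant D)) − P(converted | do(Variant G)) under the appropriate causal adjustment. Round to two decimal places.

The device type-specific comparison favours Variant G throughout, but the pooled figures favour Variant D. The question is whether to condition on device type.
The distribution of device type is itself part of what the variant does — it is an intermediate outcome. Holding it fixed would remove that part of the effect; the total effect is the pooled difference.
The causal difference is the pooled difference: 0.358 − 0.280 = +0.078.

+0.08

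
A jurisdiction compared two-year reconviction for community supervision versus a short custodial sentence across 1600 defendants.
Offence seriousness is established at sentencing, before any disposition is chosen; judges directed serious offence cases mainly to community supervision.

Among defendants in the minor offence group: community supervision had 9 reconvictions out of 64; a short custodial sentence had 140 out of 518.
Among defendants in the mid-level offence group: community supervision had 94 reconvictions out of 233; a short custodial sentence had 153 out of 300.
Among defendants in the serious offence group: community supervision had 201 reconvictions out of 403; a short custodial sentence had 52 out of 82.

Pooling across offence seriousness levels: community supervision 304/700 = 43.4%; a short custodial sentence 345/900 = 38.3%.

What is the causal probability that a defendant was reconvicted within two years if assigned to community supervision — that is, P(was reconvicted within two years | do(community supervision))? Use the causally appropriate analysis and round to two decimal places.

Since offence seriousness is a pre-existing factor (not a product of the disposition) and it affects the outcome on its own, it is a confounder. The stratified rates, not the pooled rate, identify the causal effect.
Standardising community supervision to the population offence seriousness mix: 0.364·9/64 + 0.333·94/233 + 0.303·201/403 = 0.337.

0.34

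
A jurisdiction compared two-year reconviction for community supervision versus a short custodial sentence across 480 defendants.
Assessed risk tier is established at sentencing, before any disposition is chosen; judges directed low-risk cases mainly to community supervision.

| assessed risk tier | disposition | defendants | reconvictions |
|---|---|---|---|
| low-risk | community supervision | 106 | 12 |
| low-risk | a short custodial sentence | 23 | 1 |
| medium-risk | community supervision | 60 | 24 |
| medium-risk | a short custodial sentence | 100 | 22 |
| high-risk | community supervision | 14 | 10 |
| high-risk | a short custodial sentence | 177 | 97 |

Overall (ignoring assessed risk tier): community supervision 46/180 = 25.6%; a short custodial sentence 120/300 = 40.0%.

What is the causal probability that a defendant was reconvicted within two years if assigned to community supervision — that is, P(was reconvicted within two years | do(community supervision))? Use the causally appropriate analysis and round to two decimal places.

a short custodial sentence is lower inside every assessed risk tier stratum but community supervision is lower in aggregate. Whether to stratify depends on how assessed risk tier relates to the disposition.
Assessed risk tier differs across dispositions for reasons unrelated to any effect of the disposition itself, and it separately predicts the outcome — a classic confounder. We must compare within assessed risk tier levels.
Standardising community supervision to the population assessed risk tier mix: 0.269·12/106 + 0.333·24/60 + 0.398·10/14 = 0.448.

0.45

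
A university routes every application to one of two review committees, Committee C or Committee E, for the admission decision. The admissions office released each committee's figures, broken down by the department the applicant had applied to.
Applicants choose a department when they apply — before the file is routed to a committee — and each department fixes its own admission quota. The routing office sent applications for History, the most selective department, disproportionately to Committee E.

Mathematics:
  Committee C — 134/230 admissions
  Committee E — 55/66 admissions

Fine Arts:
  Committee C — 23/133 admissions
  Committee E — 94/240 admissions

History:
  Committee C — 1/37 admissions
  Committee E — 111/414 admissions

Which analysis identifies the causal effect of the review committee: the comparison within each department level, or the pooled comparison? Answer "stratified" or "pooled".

stratified

The imbalance in department arose from how applicants were allocated, not from anything the review committee did; and department independently affects the outcome. The pooled gap is confounded — condition on department.
Within each level — Mathematics: 58.3% vs 83.3%; Fine Arts: 17.3% vs 39.2%; History: 2.7% vs 26.8% — Committee E is higher every time.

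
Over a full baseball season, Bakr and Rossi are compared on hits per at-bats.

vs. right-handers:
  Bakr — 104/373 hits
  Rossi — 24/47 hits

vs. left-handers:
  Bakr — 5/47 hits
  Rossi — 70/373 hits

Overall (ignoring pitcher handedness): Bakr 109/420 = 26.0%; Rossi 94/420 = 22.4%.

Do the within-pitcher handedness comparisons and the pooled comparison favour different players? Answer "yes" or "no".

Within each pitcher handedness level (vs. right-handers 27.9% vs 51.1%; vs. left-handers 10.6% vs 18.8%), Rossi has the higher rate every time. Pooled: 26.0% vs 22.4% — Bakr has the higher rate overall. The two comparisons disagree.

yes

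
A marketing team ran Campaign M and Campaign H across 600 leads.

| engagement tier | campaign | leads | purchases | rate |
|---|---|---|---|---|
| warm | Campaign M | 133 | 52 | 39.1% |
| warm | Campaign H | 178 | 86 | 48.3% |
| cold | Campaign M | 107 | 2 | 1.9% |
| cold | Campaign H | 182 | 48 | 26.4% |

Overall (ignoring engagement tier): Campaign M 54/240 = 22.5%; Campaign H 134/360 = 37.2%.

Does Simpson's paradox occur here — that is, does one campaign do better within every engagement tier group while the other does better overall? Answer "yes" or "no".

no

Within each engagement tier level (warm 39.1% vs 48.3%; cold 1.9% vs 26.4%), Campaign H has the higher rate every time. Pooled: 22.5% vs 37.2% — Campaign H has the higher rate overall. They agree.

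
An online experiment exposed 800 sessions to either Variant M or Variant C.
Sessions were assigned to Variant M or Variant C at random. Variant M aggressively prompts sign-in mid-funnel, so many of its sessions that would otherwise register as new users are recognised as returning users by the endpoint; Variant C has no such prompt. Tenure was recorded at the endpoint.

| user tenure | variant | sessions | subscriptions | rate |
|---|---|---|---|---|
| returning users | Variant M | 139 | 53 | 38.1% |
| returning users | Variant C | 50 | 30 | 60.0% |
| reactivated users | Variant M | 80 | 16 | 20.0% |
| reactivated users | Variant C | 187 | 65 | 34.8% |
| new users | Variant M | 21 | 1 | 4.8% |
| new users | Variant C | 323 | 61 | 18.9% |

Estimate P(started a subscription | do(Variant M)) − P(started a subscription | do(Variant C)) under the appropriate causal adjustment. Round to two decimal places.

Variant C is higher inside every user tenure stratum but Variant M is higher in aggregate. Whether to stratify depends on how user tenure relates to the variant.
User tenure is downstream of the variant. One should not condition on a consequence of treatment, so the overall rates are the right comparison.
The causal difference is the pooled difference: 0.292 − 0.279 = +0.013.

+0.01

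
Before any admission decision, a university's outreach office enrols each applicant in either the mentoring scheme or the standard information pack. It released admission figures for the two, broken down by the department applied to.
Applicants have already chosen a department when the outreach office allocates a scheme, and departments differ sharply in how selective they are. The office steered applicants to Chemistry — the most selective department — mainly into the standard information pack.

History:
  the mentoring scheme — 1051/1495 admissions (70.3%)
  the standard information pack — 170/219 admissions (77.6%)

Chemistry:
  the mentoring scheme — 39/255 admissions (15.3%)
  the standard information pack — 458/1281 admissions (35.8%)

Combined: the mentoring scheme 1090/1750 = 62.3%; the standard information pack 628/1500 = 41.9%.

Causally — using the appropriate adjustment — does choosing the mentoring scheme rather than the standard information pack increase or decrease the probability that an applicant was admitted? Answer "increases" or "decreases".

decreases

The department-specific comparison favours the standard information pack throughout, but the pooled figures favour the mentoring scheme. The question is whether to condition on department.
The imbalance in department arose from how applicants were allocated, not from anything the outreach scheme did; and department independently affects the outcome. The pooled gap is confounded — condition on department.
Within each level — History: 70.3% vs 77.6%; Chemistry: 15.3% vs 35.8% — the standard information pack is higher every time.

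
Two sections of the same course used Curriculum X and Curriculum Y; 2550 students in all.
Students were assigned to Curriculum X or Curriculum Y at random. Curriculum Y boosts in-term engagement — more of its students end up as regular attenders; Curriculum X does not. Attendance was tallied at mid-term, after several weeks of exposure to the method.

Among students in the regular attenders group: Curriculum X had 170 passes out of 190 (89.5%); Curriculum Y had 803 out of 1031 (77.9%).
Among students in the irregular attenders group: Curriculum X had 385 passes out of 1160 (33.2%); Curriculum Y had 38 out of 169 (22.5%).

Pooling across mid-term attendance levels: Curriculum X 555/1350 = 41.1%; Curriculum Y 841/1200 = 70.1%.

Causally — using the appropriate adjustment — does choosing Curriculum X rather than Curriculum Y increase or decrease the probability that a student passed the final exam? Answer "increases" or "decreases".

The mid-term attendance-specific comparison favours Curriculum X throughout, but the pooled figures favour Curriculum Y. The question is whether to condition on mid-term attendance.
Mid-term attendance is recorded after the teaching method and is itself shifted by it — it sits on the causal path from teaching method to outcome. Conditioning on a mediator would strip out part of the effect we want; the pooled comparison gives the total causal effect.
Pooled: Curriculum X 41.1% vs Curriculum Y 70.1%; Curriculum Y is higher overall.

decreases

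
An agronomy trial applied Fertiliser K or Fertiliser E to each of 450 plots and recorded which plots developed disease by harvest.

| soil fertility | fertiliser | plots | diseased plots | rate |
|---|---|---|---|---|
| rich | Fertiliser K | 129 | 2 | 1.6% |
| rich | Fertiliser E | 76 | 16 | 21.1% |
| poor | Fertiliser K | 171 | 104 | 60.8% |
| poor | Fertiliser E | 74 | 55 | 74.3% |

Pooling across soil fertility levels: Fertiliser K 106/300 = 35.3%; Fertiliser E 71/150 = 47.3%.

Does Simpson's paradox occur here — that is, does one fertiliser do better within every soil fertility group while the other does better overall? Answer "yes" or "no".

no

Within each soil fertility level (rich 1.6% vs 21.1%; poor 60.8% vs 74.3%), Fertiliser K has the lower rate every time. Pooled: 35.3% vs 47.3% — Fertiliser K has the lower rate overall. They agree.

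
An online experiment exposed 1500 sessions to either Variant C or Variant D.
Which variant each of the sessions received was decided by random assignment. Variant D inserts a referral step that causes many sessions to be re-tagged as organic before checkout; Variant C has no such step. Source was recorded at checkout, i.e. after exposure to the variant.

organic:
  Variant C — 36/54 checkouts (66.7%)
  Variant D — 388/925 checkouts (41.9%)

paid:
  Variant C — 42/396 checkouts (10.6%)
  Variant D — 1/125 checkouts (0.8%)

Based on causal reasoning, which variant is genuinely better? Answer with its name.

The stratified and pooled comparisons disagree (Variant C wins within each traffic source; Variant D wins overall), so the answer turns on the causal role of traffic source.
The distribution of traffic source is itself part of what the variant does — it is an intermediate outcome. Holding it fixed would remove that part of the effect; the total effect is the pooled difference.
Pooled: Variant C 17.3% vs Variant D 37.0%; Variant D is higher overall.

Variant D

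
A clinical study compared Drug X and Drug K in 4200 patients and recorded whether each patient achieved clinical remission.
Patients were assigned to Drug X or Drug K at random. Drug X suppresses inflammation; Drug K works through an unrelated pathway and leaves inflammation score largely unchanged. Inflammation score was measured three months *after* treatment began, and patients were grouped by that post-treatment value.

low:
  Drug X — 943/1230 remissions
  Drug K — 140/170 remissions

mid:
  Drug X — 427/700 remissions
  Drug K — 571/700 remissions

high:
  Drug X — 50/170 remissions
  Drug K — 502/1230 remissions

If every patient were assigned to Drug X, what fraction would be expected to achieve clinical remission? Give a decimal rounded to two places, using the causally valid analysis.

Inflammation score is downstream of the drug. One should not condition on a consequence of treatment, so the overall rates are the right comparison.
So P(outcome | do(Drug X)) is just the pooled rate for Drug X: 1420/2100 = 0.676.

0.68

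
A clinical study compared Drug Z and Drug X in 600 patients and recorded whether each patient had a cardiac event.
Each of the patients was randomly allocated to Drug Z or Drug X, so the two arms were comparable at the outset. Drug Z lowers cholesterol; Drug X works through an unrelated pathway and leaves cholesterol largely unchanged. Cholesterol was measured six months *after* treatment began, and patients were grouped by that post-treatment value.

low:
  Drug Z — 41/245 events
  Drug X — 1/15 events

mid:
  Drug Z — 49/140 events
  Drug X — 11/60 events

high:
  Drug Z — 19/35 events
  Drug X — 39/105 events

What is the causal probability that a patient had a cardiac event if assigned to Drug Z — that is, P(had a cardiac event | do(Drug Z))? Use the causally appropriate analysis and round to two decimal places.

The cholesterol-specific comparison favours Drug X throughout, but the pooled figures favour Drug Z. The question is whether to condition on cholesterol.
Cholesterol is recorded after the drug and is itself shifted by it — it sits on the causal path from drug to outcome. Conditioning on a mediator would strip out part of the effect we want; the pooled comparison gives the total causal effect.
So P(outcome | do(Drug Z)) is just the pooled rate for Drug Z: 109/420 = 0.260.

0.26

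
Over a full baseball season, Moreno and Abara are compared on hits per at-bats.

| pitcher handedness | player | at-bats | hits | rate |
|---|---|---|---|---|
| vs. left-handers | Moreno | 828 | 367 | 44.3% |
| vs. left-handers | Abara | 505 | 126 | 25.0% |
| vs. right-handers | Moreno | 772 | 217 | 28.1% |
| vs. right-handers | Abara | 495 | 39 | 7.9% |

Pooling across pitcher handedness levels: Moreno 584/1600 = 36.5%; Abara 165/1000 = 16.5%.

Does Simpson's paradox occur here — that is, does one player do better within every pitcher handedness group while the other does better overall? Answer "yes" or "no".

Within each pitcher handedness level (vs. left-handers 44.3% vs 25.0%; vs. right-handers 28.1% vs 7.9%), Moreno has the higher rate every time. Pooled: 36.5% vs 16.5% — Moreno has the higher rate overall. They agree.

no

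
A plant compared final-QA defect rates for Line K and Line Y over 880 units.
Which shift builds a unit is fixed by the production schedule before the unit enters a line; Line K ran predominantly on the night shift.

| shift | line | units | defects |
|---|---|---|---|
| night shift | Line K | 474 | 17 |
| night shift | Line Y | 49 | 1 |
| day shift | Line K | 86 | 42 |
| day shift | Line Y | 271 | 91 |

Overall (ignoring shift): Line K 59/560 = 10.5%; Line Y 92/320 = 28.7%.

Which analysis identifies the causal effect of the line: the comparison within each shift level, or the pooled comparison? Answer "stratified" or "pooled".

stratified

The imbalance in shift arose from how units were allocated, not from anything the line did; and shift independently affects the outcome. The pooled gap is confounded — condition on shift.
Within each level — night shift: 3.6% vs 2.0%; day shift: 48.8% vs 33.6% — Line Y is lower every time.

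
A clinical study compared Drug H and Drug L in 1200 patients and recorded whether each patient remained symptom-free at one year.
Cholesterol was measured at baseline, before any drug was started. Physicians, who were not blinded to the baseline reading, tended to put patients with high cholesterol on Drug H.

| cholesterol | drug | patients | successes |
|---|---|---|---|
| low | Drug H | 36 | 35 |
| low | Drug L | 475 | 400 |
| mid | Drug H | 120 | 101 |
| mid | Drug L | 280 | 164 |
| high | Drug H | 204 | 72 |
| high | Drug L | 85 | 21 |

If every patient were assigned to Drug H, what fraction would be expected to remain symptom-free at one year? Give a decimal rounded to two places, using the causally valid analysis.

0.78

The stratified and pooled comparisons disagree (Drug H wins within each cholesterol; Drug L wins overall), so the answer turns on the causal role of cholesterol.
Cholesterol satisfies the back-door criterion: it is not a descendant of the drug, and it blocks the spurious path from drug to outcome. Adjusting for it (i.e., using the within-cholesterol rates) gives the causal effect.
Standardising Drug H to the population cholesterol mix: 0.426·35/36 + 0.333·101/120 + 0.241·72/204 = 0.780.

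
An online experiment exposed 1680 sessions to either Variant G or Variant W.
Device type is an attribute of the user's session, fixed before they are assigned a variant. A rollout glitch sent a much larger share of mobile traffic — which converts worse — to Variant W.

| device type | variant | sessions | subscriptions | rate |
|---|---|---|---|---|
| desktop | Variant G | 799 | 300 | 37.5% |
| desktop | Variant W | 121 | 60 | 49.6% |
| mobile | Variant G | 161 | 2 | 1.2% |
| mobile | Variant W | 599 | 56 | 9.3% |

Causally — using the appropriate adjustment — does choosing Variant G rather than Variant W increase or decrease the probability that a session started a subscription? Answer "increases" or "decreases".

decreases

Device type differs across variants for reasons unrelated to any effect of the variant itself, and it separately predicts the outcome — a classic confounder. We must compare within device type levels.
Within each level — desktop: 37.5% vs 49.6%; mobile: 1.2% vs 9.3% — Variant W is higher every time.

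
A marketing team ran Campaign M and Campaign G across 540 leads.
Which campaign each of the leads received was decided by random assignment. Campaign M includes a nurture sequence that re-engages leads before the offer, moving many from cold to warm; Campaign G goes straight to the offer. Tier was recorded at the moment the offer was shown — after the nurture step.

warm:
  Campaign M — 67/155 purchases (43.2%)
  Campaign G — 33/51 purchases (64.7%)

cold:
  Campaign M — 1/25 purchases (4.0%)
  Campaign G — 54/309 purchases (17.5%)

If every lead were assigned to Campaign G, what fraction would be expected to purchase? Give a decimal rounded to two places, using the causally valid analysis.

0.24

The engagement tier-specific comparison favours Campaign G throughout, but the pooled figures favour Campaign M. The question is whether to condition on engagement tier.
The distribution of engagement tier is itself part of what the campaign does — it is an intermediate outcome. Holding it fixed would remove that part of the effect; the total effect is the pooled difference.
So P(outcome | do(Campaign G)) is just the pooled rate for Campaign G: 87/360 = 0.242.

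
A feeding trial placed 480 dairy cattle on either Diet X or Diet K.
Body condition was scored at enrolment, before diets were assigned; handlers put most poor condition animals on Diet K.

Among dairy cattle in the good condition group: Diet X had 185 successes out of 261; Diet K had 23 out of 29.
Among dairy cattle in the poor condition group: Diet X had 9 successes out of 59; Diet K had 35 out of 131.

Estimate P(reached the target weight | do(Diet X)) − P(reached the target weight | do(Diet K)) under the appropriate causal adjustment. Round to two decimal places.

Nothing the diet does changes starting body condition; the imbalance is an allocation artefact. With starting body condition also predicting the outcome, the pooled figure is confounded, and the within-stratum comparison is the causal one.
Adjusting over the population distribution of starting body condition: 0.604·(0.709−0.793) + 0.396·(0.153−0.267) = -0.096.

-0.10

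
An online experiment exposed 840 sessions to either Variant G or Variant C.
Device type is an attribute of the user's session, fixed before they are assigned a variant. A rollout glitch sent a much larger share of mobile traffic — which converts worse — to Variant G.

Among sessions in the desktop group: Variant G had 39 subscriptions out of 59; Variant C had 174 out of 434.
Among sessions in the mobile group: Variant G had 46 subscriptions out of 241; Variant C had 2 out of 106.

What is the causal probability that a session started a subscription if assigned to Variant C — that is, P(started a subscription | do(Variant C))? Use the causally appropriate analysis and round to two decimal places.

Variant G is higher inside every device type stratum but Variant C is higher in aggregate. Whether to stratify depends on how device type relates to the variant.
Device type differs across variants for reasons unrelated to any effect of the variant itself, and it separately predicts the outcome — a classic confounder. We must compare within device type levels.
Standardising Variant C to the population device type mix: 0.587·174/434 + 0.413·2/106 = 0.243.

0.24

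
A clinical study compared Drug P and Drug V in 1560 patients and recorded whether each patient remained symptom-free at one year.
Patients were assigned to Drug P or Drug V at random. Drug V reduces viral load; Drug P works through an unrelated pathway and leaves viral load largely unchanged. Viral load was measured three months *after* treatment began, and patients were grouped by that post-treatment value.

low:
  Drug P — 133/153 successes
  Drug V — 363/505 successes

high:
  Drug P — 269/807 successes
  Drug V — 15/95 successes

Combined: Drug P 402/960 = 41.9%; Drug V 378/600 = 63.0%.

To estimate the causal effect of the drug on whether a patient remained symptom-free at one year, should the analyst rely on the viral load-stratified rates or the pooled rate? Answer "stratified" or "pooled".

pooled

Because the drug influences viral load, viral load is a post-treatment mediator, not a confounder. Stratifying on it would bias the estimate; the causal effect is the crude pooled difference.
Pooled: Drug P 41.9% vs Drug V 63.0%; Drug V is higher overall.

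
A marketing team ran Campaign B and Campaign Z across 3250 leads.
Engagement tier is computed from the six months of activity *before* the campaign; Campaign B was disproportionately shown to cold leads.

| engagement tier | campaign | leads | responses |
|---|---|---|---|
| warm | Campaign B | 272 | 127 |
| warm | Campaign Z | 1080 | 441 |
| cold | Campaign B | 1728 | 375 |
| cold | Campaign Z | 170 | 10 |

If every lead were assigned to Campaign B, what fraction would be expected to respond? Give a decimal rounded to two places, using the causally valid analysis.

0.32

Within every engagement tier level Campaign B has the higher rate, yet pooled Campaign Z does — Simpson's reversal.
Since engagement tier is a pre-existing factor (not a product of the campaign) and it affects the outcome on its own, it is a confounder. The stratified rates, not the pooled rate, identify the causal effect.
Standardising Campaign B to the population engagement tier mix: 0.416·127/272 + 0.584·375/1728 = 0.321.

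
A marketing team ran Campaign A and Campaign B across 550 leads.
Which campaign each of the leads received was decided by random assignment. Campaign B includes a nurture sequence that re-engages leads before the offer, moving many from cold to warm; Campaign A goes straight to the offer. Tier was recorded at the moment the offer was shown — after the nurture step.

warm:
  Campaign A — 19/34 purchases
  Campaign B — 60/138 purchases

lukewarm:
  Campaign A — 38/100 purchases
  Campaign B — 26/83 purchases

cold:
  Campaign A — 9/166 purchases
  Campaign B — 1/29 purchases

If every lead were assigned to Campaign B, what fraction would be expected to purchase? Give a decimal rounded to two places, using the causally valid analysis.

Engagement tier is recorded after the campaign and is itself shifted by it — it sits on the causal path from campaign to outcome. Conditioning on a mediator would strip out part of the effect we want; the pooled comparison gives the total causal effect.
So P(outcome | do(Campaign B)) is just the pooled rate for Campaign B: 87/250 = 0.348.

0.35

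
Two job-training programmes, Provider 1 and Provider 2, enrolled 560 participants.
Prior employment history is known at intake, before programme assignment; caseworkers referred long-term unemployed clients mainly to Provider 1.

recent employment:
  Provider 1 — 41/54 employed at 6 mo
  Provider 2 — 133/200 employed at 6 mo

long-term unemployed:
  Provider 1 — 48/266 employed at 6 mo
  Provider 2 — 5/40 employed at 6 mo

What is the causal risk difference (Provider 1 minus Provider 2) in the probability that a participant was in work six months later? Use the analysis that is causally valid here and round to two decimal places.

The stratified and pooled comparisons disagree (Provider 1 wins within each prior employment history; Provider 2 wins overall), so the answer turns on the causal role of prior employment history.
Prior employment history differs across programmes for reasons unrelated to any effect of the programme itself, and it separately predicts the outcome — a classic confounder. We must compare within prior employment history levels.
Adjusting over the population distribution of prior employment history: 0.454·(0.759−0.665) + 0.546·(0.180−0.125) = +0.073.

+0.07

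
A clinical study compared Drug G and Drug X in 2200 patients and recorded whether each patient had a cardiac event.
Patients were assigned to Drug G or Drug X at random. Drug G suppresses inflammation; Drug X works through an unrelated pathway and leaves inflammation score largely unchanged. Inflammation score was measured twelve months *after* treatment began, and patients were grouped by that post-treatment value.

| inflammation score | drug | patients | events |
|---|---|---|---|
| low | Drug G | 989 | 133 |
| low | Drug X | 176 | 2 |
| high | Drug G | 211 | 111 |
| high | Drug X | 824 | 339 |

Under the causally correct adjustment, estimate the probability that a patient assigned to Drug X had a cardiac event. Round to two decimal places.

0.34

Drug X is lower inside every inflammation score stratum but Drug G is lower in aggregate. Whether to stratify depends on how inflammation score relates to the drug.
Inflammation score is recorded after the drug and is itself shifted by it — it sits on the causal path from drug to outcome. Conditioning on a mediator would strip out part of the effect we want; the pooled comparison gives the total causal effect.
So P(outcome | do(Drug X)) is just the pooled rate for Drug X: 341/1000 = 0.341.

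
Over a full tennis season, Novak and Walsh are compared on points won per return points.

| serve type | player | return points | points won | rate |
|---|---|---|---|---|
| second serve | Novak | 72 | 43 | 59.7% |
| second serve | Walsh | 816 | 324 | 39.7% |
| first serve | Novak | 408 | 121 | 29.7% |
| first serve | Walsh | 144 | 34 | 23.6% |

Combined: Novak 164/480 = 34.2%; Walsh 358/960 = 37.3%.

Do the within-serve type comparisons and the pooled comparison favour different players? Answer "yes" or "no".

yes

Within each serve type level (second serve 59.7% vs 39.7%; first serve 29.7% vs 23.6%), Novak has the higher rate every time. Pooled: 34.2% vs 37.3% — Walsh has the higher rate overall. The two comparisons disagree.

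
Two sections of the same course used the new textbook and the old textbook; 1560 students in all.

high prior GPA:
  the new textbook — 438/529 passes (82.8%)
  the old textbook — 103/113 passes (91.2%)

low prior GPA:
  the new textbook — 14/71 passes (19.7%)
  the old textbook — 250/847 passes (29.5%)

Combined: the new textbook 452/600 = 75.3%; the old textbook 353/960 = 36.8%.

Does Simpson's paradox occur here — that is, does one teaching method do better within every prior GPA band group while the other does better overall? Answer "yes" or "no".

yes

Within each prior GPA band level (high prior GPA 82.8% vs 91.2%; low prior GPA 19.7% vs 29.5%), the old textbook has the higher rate every time. Pooled: 75.3% vs 36.8% — the new textbook has the higher rate overall. The two comparisons disagree.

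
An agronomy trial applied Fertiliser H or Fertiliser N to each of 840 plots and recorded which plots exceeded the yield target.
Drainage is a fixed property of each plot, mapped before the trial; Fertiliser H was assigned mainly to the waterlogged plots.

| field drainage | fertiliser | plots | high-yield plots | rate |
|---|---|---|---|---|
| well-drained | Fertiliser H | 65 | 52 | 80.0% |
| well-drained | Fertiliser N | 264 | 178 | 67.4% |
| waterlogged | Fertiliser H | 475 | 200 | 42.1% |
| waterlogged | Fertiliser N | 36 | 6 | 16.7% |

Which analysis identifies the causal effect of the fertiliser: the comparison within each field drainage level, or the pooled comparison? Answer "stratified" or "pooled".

Since field drainage is a pre-existing factor (not a product of the fertiliser) and it affects the outcome on its own, it is a confounder. The stratified rates, not the pooled rate, identify the causal effect.
Within each level — well-drained: 80.0% vs 67.4%; waterlogged: 42.1% vs 16.7% — Fertiliser H is higher every time.

stratified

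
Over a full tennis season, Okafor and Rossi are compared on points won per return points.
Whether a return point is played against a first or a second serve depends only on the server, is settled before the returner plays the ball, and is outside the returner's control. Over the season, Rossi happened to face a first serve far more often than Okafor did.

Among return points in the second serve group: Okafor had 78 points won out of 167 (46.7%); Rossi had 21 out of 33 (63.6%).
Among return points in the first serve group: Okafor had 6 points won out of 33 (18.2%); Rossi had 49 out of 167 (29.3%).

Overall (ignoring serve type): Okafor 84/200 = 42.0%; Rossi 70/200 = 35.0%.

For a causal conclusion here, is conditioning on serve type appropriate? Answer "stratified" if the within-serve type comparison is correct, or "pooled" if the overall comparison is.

Nothing the player does changes serve type; the imbalance is an allocation artefact. With serve type also predicting the outcome, the pooled figure is confounded, and the within-stratum comparison is the causal one.
Within each level — second serve: 46.7% vs 63.6%; first serve: 18.2% vs 29.3% — Rossi is higher every time.

stratified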